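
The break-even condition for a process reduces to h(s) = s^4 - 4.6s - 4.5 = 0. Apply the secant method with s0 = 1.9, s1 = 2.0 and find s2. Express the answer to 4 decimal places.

1.9083

h(1.9) = -0.207900, h(2.0) = 2.300000
s2 = 2.000000 − 2.300000·(2.000000 − 1.900000) / (2.300000 − (-0.207900)) = 2.000000 − (0.230000)/(2.507900) = 1.908290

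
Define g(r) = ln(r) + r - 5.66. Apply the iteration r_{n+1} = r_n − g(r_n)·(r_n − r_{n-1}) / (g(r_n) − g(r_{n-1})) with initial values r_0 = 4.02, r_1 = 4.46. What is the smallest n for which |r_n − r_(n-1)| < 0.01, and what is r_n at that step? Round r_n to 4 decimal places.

n = 3, r_n = 4.2201

g(4.02) = -0.248718, g(4.46) = 0.295149
r_2 = 4.460000 − 0.295149·(0.440000)/(0.543867) = 4.221218;  |Δ| = 0.238782
g(4.221218) = 0.001342
r_3 = 4.221218 − 0.001342·(-0.238782)/(-0.293807) = 4.220128;  |Δ| = 0.001091
|r_3 − r_2| = 0.001091 < 0.01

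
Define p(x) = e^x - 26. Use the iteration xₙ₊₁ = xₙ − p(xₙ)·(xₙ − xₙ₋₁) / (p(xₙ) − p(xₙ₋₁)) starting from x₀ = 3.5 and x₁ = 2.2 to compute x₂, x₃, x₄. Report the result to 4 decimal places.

p(3.5) = 7.115452, p(2.2) = -16.974987
x₂ = 2.200000 − (-16.974987)·(2.200000 − 3.500000) / (-16.974987 − 7.115452) = 2.200000 − (22.067482)/(-24.090438) = 3.116027
p(3.116027) = -3.443425
x₃ = 3.116027 − (-3.443425)·(3.116027 − 2.200000) / (-3.443425 − (-16.974987)) = 3.116027 − (-3.154269)/(13.531562) = 3.349131
p(3.349131) = 2.477980
x₄ = 3.349131 − 2.477980·(3.349131 − 3.116027) / (2.477980 − (-3.443425)) = 3.349131 − (0.577629)/(5.921405) = 3.251582

3.1160, 3.3491, 3.2516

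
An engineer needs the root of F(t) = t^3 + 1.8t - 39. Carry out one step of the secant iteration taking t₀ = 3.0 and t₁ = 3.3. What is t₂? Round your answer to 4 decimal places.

3.2089

F(3.0) = -6.600000, F(3.3) = 2.877000
t₂ = 3.300000 − 2.877000·(3.300000 − 3.000000) / (2.877000 − (-6.600000)) = 3.300000 − (0.863100)/(9.477000) = 3.208927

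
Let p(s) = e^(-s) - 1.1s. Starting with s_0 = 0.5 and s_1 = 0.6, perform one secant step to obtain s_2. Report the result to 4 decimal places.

p(0.5) = 0.056531, p(0.6) = -0.111188
s_2 = 0.600000 − (-0.111188)·(0.600000 − 0.500000) / (-0.111188 − 0.056531) = 0.600000 − (-0.011119)/(-0.167719) = 0.533706

0.5337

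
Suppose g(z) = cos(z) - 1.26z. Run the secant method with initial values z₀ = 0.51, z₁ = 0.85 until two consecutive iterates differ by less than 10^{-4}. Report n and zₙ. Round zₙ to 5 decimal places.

n = 5, zₙ = 0.63768

g(0.51) = 0.2301445, g(0.85) = -0.4110169
z₂ = 0.8500000 − (-0.4110169)·(0.3400000)/(-0.6411614) = 0.6320428;  |Δ| = 0.2179572
g(0.6320428) = 0.0104484
z₃ = 0.6320428 − 0.0104484·(-0.2179572)/(0.4214652) = 0.6374461;  |Δ| = 0.0054033
g(0.6374461) = 0.0004362
z₄ = 0.6374461 − 0.0004362·(0.0054033)/(-0.0100121) = 0.6376815;  |Δ| = 0.0002354
g(0.6376815) = -0.0000005
z₅ = 0.6376815 − (-0.0000005)·(0.0002354)/(-0.0004368) = 0.6376812;  |Δ| = 0.0000003
|z₅ − z₄| = 0.0000003 < 10^{-4}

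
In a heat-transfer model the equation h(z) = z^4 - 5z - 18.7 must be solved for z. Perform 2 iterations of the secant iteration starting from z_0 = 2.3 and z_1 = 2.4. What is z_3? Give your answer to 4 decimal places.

2.3489

h(2.3) = -2.215900, h(2.4) = 2.477600
z_2 = 2.400000 − 2.477600·(2.400000 − 2.300000) / (2.477600 − (-2.215900)) = 2.400000 − (0.247760)/(4.693500) = 2.347212
h(2.347212) = -0.082521
z_3 = 2.347212 − (-0.082521)·(2.347212 − 2.400000) / (-0.082521 − 2.477600) = 2.347212 − (0.004356)/(-2.560121) = 2.348914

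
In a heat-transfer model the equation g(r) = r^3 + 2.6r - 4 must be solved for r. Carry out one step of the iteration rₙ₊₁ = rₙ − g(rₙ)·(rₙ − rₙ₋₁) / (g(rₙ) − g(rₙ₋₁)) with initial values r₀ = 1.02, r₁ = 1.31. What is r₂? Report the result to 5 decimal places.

g(1.02) = -0.2867920, g(1.31) = 1.6540910
r₂ = 1.3100000 − 1.6540910·(1.3100000 − 1.0200000) / (1.6540910 − (-0.2867920)) = 1.3100000 − (0.4796864)/(1.9408830) = 1.0628515

1.06285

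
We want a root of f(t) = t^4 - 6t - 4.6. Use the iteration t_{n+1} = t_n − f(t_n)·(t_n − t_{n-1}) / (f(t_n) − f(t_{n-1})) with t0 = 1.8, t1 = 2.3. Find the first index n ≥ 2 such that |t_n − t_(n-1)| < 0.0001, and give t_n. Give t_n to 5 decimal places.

f(1.8) = -4.9024000, f(2.3) = 9.5841000
t2 = 2.3000000 − 9.5841000·(0.5000000)/(14.4865000) = 1.9692058;  |Δ| = 0.3307942
f(1.9692058) = -1.3781228
t3 = 1.9692058 − (-1.3781228)·(-0.3307942)/(-10.9622228) = 2.0107918;  |Δ| = 0.0415860
f(2.0107918) = -0.3166076
t4 = 2.0107918 − (-0.3166076)·(0.0415860)/(1.0615152) = 2.0231953;  |Δ| = 0.0124034
f(2.0231953) = 0.0160894
t5 = 2.0231953 − 0.0160894·(0.0124034)/(0.3326970) = 2.0225954;  |Δ| = 0.0005998
f(2.0225954) = -0.0001731
t6 = 2.0225954 − (-0.0001731)·(-0.0005998)/(-0.0162625) = 2.0226018;  |Δ| = 0.0000064
|t6 − t5| = 0.0000064 < 0.0001

n = 6, t_n = 2.02260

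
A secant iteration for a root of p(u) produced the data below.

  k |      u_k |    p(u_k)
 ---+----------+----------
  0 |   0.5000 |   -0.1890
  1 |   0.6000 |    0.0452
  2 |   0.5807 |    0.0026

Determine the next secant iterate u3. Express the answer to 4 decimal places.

0.5795

u3 = 0.5807 − 0.0026·(0.5807 − 0.6000) / (0.0026 − 0.0452)
   = 0.5807 − (-0.000050)/(-0.042600) = 0.579522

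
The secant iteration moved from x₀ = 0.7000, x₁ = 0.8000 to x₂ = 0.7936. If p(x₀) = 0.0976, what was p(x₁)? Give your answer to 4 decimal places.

-0.0067

The secant line through (0.7000, 0.0976) and (0.8000, p(x₁)) crosses zero at x₂ = 0.7936.
So (0.7000, 0.0976), (0.8000, p(x₁)), (0.7936, 0) are collinear:
p(x₁) = 0.0976 · (0.8000 − 0.7936) / (0.7000 − 0.7936) = 0.0976 · (0.006400)/(-0.093600) = -0.006674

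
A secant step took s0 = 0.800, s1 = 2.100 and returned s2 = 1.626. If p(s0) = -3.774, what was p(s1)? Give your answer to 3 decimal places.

2.166

The secant line through (0.800, -3.774) and (2.100, p(s1)) crosses zero at s2 = 1.626.
So (0.800, -3.774), (2.100, p(s1)), (1.626, 0) are collinear:
p(s1) = -3.774 · (2.100 − 1.626) / (0.800 − 1.626) = -3.774 · (0.47400)/(-0.82600) = 2.16571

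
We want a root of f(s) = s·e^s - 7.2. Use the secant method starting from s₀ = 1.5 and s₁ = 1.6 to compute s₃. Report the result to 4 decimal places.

f(1.5) = -0.477466, f(1.6) = 0.724852
s₂ = 1.600000 − 0.724852·(1.600000 − 1.500000) / (0.724852 − (-0.477466)) = 1.600000 − (0.072485)/(1.202318) = 1.539712
f(1.539712) = -0.019941
s₃ = 1.539712 − (-0.019941)·(1.539712 − 1.600000) / (-0.019941 − 0.724852) = 1.539712 − (0.001202)/(-0.744793) = 1.541326

1.5413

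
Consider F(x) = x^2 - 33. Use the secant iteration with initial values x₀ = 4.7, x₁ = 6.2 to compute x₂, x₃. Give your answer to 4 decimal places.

5.7009, 5.7429

F(4.7) = -10.910000, F(6.2) = 5.440000
x₂ = 6.200000 − 5.440000·(6.200000 − 4.700000) / (5.440000 − (-10.910000)) = 6.200000 − (8.160000)/(16.350000) = 5.700917
F(5.700917) = -0.499540
x₃ = 5.700917 − (-0.499540)·(5.700917 − 6.200000) / (-0.499540 − 5.440000) = 5.700917 − (0.249312)/(-5.939540) = 5.742892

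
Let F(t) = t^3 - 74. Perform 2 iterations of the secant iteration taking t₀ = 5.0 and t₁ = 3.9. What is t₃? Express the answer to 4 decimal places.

F(5.0) = 51.000000, F(3.9) = -14.681000
t₂ = 3.900000 − (-14.681000)·(3.900000 − 5.000000) / (-14.681000 − 51.000000) = 3.900000 − (16.149100)/(-65.681000) = 4.145872
F(4.145872) = -2.739711
t₃ = 4.145872 − (-2.739711)·(4.145872 − 3.900000) / (-2.739711 − (-14.681000)) = 4.145872 − (-0.673617)/(11.941289) = 4.202282

4.2023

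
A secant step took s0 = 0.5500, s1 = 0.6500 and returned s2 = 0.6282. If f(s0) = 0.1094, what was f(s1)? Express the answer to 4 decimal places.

-0.0305

The secant line through (0.5500, 0.1094) and (0.6500, f(s1)) crosses zero at s2 = 0.6282.
So (0.5500, 0.1094), (0.6500, f(s1)), (0.6282, 0) are collinear:
f(s1) = 0.1094 · (0.6500 − 0.6282) / (0.5500 − 0.6282) = 0.1094 · (0.021800)/(-0.078200) = -0.030498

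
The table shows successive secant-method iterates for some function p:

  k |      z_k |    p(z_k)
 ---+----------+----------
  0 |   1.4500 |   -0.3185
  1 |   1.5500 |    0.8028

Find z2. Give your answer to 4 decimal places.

1.4784

z2 = 1.5500 − 0.8028·(1.5500 − 1.4500) / (0.8028 − (-0.3185))
   = 1.5500 − (0.080280)/(1.121300) = 1.478405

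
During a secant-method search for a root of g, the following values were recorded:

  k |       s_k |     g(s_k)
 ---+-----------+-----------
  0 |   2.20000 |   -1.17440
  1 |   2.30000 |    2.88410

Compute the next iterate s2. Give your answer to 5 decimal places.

2.22894

s2 = 2.30000 − 2.88410·(2.30000 − 2.20000) / (2.88410 − (-1.17440))
   = 2.30000 − (0.2884100)/(4.0585000) = 2.2289368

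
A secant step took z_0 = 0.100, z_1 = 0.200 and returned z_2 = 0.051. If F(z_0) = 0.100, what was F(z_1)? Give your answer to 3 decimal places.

0.304

The secant line through (0.100, 0.100) and (0.200, F(z_1)) crosses zero at z_2 = 0.051.
So (0.100, 0.100), (0.200, F(z_1)), (0.051, 0) are collinear:
F(z_1) = 0.100 · (0.200 − 0.051) / (0.100 − 0.051) = 0.100 · (0.14900)/(0.04900) = 0.30408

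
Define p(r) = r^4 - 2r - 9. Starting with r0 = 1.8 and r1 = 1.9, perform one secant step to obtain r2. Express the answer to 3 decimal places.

p(1.8) = -2.10240, p(1.9) = 0.23210
r2 = 1.90000 − 0.23210·(1.90000 − 1.80000) / (0.23210 − (-2.10240)) = 1.90000 − (0.02321)/(2.33450) = 1.89006

1.890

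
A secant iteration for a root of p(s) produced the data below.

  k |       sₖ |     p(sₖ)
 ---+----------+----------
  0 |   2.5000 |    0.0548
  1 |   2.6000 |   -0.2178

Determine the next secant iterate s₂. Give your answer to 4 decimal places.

2.5201

s₂ = 2.6000 − (-0.2178)·(2.6000 − 2.5000) / (-0.2178 − 0.0548)
   = 2.6000 − (-0.021780)/(-0.272600) = 2.520103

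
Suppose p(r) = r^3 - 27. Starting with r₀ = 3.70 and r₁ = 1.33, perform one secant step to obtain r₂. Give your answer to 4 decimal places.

p(3.70) = 23.653000, p(1.33) = -24.647363
r₂ = 1.330000 − (-24.647363)·(1.330000 − 3.700000) / (-24.647363 − 23.653000) = 1.330000 − (58.414250)/(-48.300363) = 2.539396

2.5394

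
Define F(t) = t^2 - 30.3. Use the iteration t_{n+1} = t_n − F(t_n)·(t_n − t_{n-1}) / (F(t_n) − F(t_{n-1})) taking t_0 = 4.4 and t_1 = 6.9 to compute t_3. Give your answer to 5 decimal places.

5.48903

F(4.4) = -10.9400000, F(6.9) = 17.3100000
t_2 = 6.9000000 − 17.3100000·(6.9000000 − 4.4000000) / (17.3100000 − (-10.9400000)) = 6.9000000 − (43.2750000)/(28.2500000) = 5.3681416
F(5.3681416) = -1.4830558
t_3 = 5.3681416 − (-1.4830558)·(5.3681416 − 6.9000000) / (-1.4830558 − 17.3100000) = 5.3681416 − (2.2718316)/(-18.7930558) = 5.4890283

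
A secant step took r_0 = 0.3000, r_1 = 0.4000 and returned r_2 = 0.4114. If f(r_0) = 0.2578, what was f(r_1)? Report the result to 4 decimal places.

0.0264

The secant line through (0.3000, 0.2578) and (0.4000, f(r_1)) crosses zero at r_2 = 0.4114.
So (0.3000, 0.2578), (0.4000, f(r_1)), (0.4114, 0) are collinear:
f(r_1) = 0.2578 · (0.4000 − 0.4114) / (0.3000 − 0.4114) = 0.2578 · (-0.011400)/(-0.111400) = 0.026382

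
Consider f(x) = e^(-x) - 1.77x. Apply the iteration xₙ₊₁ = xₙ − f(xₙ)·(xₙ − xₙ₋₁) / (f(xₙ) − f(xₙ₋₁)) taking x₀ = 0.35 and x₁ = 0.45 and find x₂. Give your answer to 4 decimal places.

f(0.35) = 0.085188, f(0.45) = -0.158872
x₂ = 0.450000 − (-0.158872)·(0.450000 − 0.350000) / (-0.158872 − 0.085188) = 0.450000 − (-0.015887)/(-0.244060) = 0.384905

0.3849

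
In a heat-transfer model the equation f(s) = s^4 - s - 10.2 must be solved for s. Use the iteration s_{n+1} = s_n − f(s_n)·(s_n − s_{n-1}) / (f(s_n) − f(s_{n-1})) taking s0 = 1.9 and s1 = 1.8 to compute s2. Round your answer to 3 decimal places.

f(1.9) = 0.93210, f(1.8) = -1.50240
s2 = 1.80000 − (-1.50240)·(1.80000 − 1.90000) / (-1.50240 − 0.93210) = 1.80000 − (0.15024)/(-2.43450) = 1.86171

1.862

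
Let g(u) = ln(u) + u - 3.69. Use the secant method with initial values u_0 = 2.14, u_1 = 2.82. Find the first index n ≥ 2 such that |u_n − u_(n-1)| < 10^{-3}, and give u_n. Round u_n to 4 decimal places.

n = 4, u_n = 2.6976

g(2.14) = -0.789194, g(2.82) = 0.166737
u_2 = 2.820000 − 0.166737·(0.680000)/(0.955931) = 2.701392;  |Δ| = 0.118608
g(2.701392) = 0.005159
u_3 = 2.701392 − 0.005159·(-0.118608)/(-0.161578) = 2.697605;  |Δ| = 0.003787
g(2.697605) = -0.000031
u_4 = 2.697605 − (-0.000031)·(-0.003787)/(-0.005190) = 2.697627;  |Δ| = 0.000023
|u_4 − u_3| = 0.000023 < 10^{-3}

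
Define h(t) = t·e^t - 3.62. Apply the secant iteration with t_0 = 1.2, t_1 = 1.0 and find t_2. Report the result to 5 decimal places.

h(1.2) = 0.3641403, h(1.0) = -0.9017182
t_2 = 1.0000000 − (-0.9017182)·(1.0000000 − 1.2000000) / (-0.9017182 − 0.3641403) = 1.0000000 − (0.1803436)/(-1.2658585) = 1.1424675

1.14247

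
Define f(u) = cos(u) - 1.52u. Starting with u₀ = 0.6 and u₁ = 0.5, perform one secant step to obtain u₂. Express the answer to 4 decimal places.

0.5576

f(0.6) = -0.086664, f(0.5) = 0.117583
u₂ = 0.500000 − 0.117583·(0.500000 − 0.600000) / (0.117583 − (-0.086664)) = 0.500000 − (-0.011758)/(0.204247) = 0.557569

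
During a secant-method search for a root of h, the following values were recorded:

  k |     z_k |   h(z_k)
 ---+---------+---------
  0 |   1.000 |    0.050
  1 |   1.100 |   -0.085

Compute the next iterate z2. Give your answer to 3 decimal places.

z2 = 1.100 − (-0.085)·(1.100 − 1.000) / (-0.085 − 0.050)
   = 1.100 − (-0.00850)/(-0.13500) = 1.03704

1.037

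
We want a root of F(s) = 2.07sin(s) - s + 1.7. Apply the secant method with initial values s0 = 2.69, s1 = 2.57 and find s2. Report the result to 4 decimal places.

F(2.69) = -0.086654, F(2.57) = 0.249812
s2 = 2.570000 − 0.249812·(2.570000 − 2.690000) / (0.249812 − (-0.086654)) = 2.570000 − (-0.029977)/(0.336466) = 2.659095

2.6591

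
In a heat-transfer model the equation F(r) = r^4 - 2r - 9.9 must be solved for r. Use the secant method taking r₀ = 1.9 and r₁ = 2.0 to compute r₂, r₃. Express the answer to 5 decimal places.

F(1.9) = -0.6679000, F(2.0) = 2.1000000
r₂ = 2.0000000 − 2.1000000·(2.0000000 − 1.9000000) / (2.1000000 − (-0.6679000)) = 2.0000000 − (0.2100000)/(2.7679000) = 1.9241302
F(1.9241302) = -0.0414050
r₃ = 1.9241302 − (-0.0414050)·(1.9241302 − 2.0000000) / (-0.0414050 − 2.1000000) = 1.9241302 − (0.0031414)/(-2.1414050) = 1.9255972

1.92413, 1.92560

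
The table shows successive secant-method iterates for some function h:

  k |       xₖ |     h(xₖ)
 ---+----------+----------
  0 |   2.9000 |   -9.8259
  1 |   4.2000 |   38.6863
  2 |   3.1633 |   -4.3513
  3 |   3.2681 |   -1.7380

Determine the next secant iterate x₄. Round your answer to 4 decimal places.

x₄ = 3.2681 − (-1.7380)·(3.2681 − 3.1633) / (-1.7380 − (-4.3513))
   = 3.2681 − (-0.182142)/(2.613300) = 3.337798

3.3378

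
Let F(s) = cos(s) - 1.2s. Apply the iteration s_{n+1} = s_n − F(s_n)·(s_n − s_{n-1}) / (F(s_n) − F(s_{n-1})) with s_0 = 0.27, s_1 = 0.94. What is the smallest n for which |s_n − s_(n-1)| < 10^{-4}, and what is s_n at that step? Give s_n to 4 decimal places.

n = 5, s_n = 0.6589

F(0.27) = 0.639771, F(0.94) = -0.538212
s_2 = 0.940000 − (-0.538212)·(0.670000)/(-1.177983) = 0.633882;  |Δ| = 0.306118
F(0.633882) = 0.045076
s_3 = 0.633882 − 0.045076·(-0.306118)/(0.583288) = 0.657539;  |Δ| = 0.023657
F(0.657539) = 0.002453
s_4 = 0.657539 − 0.002453·(0.023657)/(-0.042624) = 0.658900;  |Δ| = 0.001361
F(0.658900) = -0.000014
s_5 = 0.658900 − (-0.000014)·(0.001361)/(-0.002466) = 0.658892;  |Δ| = 0.000007
|s_5 − s_4| = 0.000007 < 10^{-4}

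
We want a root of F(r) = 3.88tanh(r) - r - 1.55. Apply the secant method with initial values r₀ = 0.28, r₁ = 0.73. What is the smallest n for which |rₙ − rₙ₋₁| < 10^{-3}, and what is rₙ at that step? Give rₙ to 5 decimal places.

F(0.28) = -0.7711283, F(0.73) = 0.1374936
r₂ = 0.7300000 − 0.1374936·(0.4500000)/(0.9086218) = 0.6619056;  |Δ| = 0.0680944
F(0.6619056) = 0.0370594
r₃ = 0.6619056 − 0.0370594·(-0.0680944)/(-0.1004341) = 0.6367792;  |Δ| = 0.0251263
F(0.6367792) = -0.0034933
r₄ = 0.6367792 − (-0.0034933)·(-0.0251263)/(-0.0405527) = 0.6389436;  |Δ| = 0.0021644
F(0.6389436) = 0.0000742
r₅ = 0.6389436 − 0.0000742·(0.0021644)/(0.0035675) = 0.6388986;  |Δ| = 0.0000450
|r₅ − r₄| = 0.0000450 < 10^{-3}

n = 5, rₙ = 0.63890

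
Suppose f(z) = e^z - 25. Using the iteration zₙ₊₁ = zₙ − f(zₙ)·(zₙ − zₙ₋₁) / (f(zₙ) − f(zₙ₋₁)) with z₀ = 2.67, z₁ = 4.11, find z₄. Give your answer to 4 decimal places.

f(2.67) = -10.560031, f(4.11) = 35.946718
z₂ = 4.110000 − 35.946718·(4.110000 − 2.670000) / (35.946718 − (-10.560031)) = 4.110000 − (51.763273)/(46.506748) = 2.996973
f(2.996973) = -4.975173
z₃ = 2.996973 − (-4.975173)·(2.996973 − 4.110000) / (-4.975173 − 35.946718) = 2.996973 − (5.537503)/(-40.921891) = 3.132292
f(3.132292) = -2.073540
z₄ = 3.132292 − (-2.073540)·(3.132292 − 2.996973) / (-2.073540 − (-4.975173)) = 3.132292 − (-0.280589)/(2.901633) = 3.228992

3.2290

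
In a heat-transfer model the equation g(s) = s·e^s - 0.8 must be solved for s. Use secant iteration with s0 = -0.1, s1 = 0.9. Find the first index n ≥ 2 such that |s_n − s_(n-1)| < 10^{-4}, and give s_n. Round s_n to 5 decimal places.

g(-0.1) = -0.8904837, g(0.9) = 1.4136428
s2 = 0.9000000 − 1.4136428·(1.0000000)/(2.3041265) = 0.2864735;  |Δ| = 0.6135265
g(0.2864735) = -0.4184968
s3 = 0.2864735 − (-0.4184968)·(-0.6135265)/(-1.8321396) = 0.4266150;  |Δ| = 0.1401415
g(0.4266150) = -0.1463991
s4 = 0.4266150 − (-0.1463991)·(0.1401415)/(0.2720977) = 0.5020166;  |Δ| = 0.0754016
g(0.5020166) = 0.0293562
s5 = 0.5020166 − 0.0293562·(0.0754016)/(0.1757552) = 0.4894223;  |Δ| = 0.0125942
g(0.4894223) = -0.0015693
s6 = 0.4894223 − (-0.0015693)·(-0.0125942)/(-0.0309255) = 0.4900614;  |Δ| = 0.0006391
g(0.4900614) = -0.0000156
s7 = 0.4900614 − (-0.0000156)·(0.0006391)/(0.0015537) = 0.4900679;  |Δ| = 0.0000064
|s7 − s6| = 0.0000064 < 10^{-4}

n = 7, s_n = 0.49007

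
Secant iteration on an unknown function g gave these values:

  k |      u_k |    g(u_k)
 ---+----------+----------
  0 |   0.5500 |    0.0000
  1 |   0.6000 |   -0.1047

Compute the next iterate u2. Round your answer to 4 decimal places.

u2 = 0.6000 − (-0.1047)·(0.6000 − 0.5500) / (-0.1047 − 0.0000)
   = 0.6000 − (-0.005235)/(-0.104700) = 0.550000

0.5500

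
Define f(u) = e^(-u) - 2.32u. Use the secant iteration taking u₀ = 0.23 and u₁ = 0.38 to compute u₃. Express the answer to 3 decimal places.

0.315

f(0.23) = 0.26093, f(0.38) = -0.19774
u₂ = 0.38000 − (-0.19774)·(0.38000 − 0.23000) / (-0.19774 − 0.26093) = 0.38000 − (-0.02966)/(-0.45867) = 0.31533
f(0.31533) = -0.00203
u₃ = 0.31533 − (-0.00203)·(0.31533 − 0.38000) / (-0.00203 − (-0.19774)) = 0.31533 − (0.00013)/(0.19571) = 0.31466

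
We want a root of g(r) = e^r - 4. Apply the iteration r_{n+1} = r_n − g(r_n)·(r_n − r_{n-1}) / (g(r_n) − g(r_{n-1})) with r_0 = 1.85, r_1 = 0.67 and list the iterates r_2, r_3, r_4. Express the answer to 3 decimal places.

g(1.85) = 2.35982, g(0.67) = -2.04576
r_2 = 0.67000 − (-2.04576)·(0.67000 − 1.85000) / (-2.04576 − 2.35982) = 0.67000 − (2.41400)/(-4.40558) = 1.21794
g(1.21794) = -0.61978
r_3 = 1.21794 − (-0.61978)·(1.21794 − 0.67000) / (-0.61978 − (-2.04576)) = 1.21794 − (-0.33960)/(1.42598) = 1.45609
g(1.45609) = 0.28917
r_4 = 1.45609 − 0.28917·(1.45609 − 1.21794) / (0.28917 − (-0.61978)) = 1.45609 − (0.06887)/(0.90895) = 1.38033

1.218, 1.456, 1.380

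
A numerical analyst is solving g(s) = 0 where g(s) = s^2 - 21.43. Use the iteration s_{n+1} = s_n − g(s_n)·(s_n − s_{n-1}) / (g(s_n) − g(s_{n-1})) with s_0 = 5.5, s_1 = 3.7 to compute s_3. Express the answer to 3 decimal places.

4.639

g(5.5) = 8.82000, g(3.7) = -7.74000
s_2 = 3.70000 − (-7.74000)·(3.70000 − 5.50000) / (-7.74000 − 8.82000) = 3.70000 − (13.93200)/(-16.56000) = 4.54130
g(4.54130) = -0.80655
s_3 = 4.54130 − (-0.80655)·(4.54130 − 3.70000) / (-0.80655 − (-7.74000)) = 4.54130 − (-0.67856)/(6.93345) = 4.63917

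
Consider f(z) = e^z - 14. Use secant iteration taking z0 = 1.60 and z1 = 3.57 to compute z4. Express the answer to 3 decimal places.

f(1.60) = -9.04697, f(3.57) = 21.51659
z2 = 3.57000 − 21.51659·(3.57000 − 1.60000) / (21.51659 − (-9.04697)) = 3.57000 − (42.38769)/(30.56356) = 2.18313
f(2.18313) = -5.12596
z3 = 2.18313 − (-5.12596)·(2.18313 − 3.57000) / (-5.12596 − 21.51659) = 2.18313 − (7.10904)/(-26.64256) = 2.44996
f(2.44996) = -2.41211
z4 = 2.44996 − (-2.41211)·(2.44996 − 2.18313) / (-2.41211 − (-5.12596)) = 2.44996 − (-0.64363)/(2.71385) = 2.68712

2.687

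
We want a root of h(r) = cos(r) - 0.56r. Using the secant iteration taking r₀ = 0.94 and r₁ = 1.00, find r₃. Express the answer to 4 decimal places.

0.9859

h(0.94) = 0.063388, h(1.00) = -0.019698
r₂ = 1.000000 − (-0.019698)·(1.000000 − 0.940000) / (-0.019698 − 0.063388) = 1.000000 − (-0.001182)/(-0.083086) = 0.985775
h(0.985775) = 0.000183
r₃ = 0.985775 − 0.000183·(0.985775 − 1.000000) / (0.000183 − (-0.019698)) = 0.985775 − (-0.000003)/(0.019880) = 0.985906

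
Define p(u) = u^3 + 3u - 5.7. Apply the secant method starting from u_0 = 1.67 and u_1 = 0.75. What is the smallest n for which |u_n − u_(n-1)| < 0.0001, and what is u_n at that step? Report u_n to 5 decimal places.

n = 6, u_n = 1.24959

p(1.67) = 3.9674630, p(0.75) = -3.0281250
u_2 = 0.7500000 − (-3.0281250)·(-0.9200000)/(-6.9955880) = 1.1482331;  |Δ| = 0.3982331
p(1.1482331) = -0.7414248
u_3 = 1.1482331 − (-0.7414248)·(0.3982331)/(2.2867002) = 1.2773537;  |Δ| = 0.1291205
p(1.2773537) = 0.2162326
u_4 = 1.2773537 − 0.2162326·(0.1291205)/(0.9576574) = 1.2481991;  |Δ| = 0.0291546
p(1.2481991) = -0.0107071
u_5 = 1.2481991 − (-0.0107071)·(-0.0291546)/(-0.2269398) = 1.2495746;  |Δ| = 0.0013755
p(1.2495746) = -0.0001443
u_6 = 1.2495746 − (-0.0001443)·(0.0013755)/(0.0105629) = 1.2495934;  |Δ| = 0.0000188
|u_6 − u_5| = 0.0000188 < 0.0001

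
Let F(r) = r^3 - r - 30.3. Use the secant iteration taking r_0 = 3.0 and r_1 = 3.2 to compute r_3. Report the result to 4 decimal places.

F(3.0) = -6.300000, F(3.2) = -0.732000
r_2 = 3.200000 − (-0.732000)·(3.200000 − 3.000000) / (-0.732000 − (-6.300000)) = 3.200000 − (-0.146400)/(5.568000) = 3.226293
F(3.226293) = 0.056086
r_3 = 3.226293 − 0.056086·(3.226293 − 3.200000) / (0.056086 − (-0.732000)) = 3.226293 − (0.001475)/(0.788086) = 3.224422

3.2244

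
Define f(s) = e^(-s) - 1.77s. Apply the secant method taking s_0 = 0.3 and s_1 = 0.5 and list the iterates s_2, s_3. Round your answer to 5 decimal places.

0.38594, 0.38457

f(0.3) = 0.2098182, f(0.5) = -0.2784693
s_2 = 0.5000000 − (-0.2784693)·(0.5000000 − 0.3000000) / (-0.2784693 − 0.2098182) = 0.5000000 − (-0.0556939)/(-0.4882876) = 0.3859404
f(0.3859404) = -0.0033035
s_3 = 0.3859404 − (-0.0033035)·(0.3859404 − 0.5000000) / (-0.0033035 − (-0.2784693)) = 0.3859404 − (0.0003768)/(0.2751658) = 0.3845711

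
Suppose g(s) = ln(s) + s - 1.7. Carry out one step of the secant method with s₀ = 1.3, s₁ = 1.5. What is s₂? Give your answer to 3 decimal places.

g(1.3) = -0.13764, g(1.5) = 0.20547
s₂ = 1.50000 − 0.20547·(1.50000 − 1.30000) / (0.20547 − (-0.13764)) = 1.50000 − (0.04109)/(0.34310) = 1.38023

1.380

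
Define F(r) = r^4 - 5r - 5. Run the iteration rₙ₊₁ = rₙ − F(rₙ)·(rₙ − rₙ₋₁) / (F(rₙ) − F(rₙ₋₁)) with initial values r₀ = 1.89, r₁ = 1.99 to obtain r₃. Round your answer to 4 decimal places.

F(1.89) = -1.690102, F(1.99) = 0.732392
r₂ = 1.990000 − 0.732392·(1.990000 − 1.890000) / (0.732392 − (-1.690102)) = 1.990000 − (0.073239)/(2.422494) = 1.959767
F(1.959767) = -0.047960
r₃ = 1.959767 − (-0.047960)·(1.959767 − 1.990000) / (-0.047960 − 0.732392) = 1.959767 − (0.001450)/(-0.780352) = 1.961625

1.9616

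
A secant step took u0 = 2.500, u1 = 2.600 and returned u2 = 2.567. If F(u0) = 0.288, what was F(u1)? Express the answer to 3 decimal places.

-0.142

The secant line through (2.500, 0.288) and (2.600, F(u1)) crosses zero at u2 = 2.567.
So (2.500, 0.288), (2.600, F(u1)), (2.567, 0) are collinear:
F(u1) = 0.288 · (2.600 − 2.567) / (2.500 − 2.567) = 0.288 · (0.03300)/(-0.06700) = -0.14185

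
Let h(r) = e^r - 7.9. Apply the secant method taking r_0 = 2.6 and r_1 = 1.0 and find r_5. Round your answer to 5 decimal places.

h(2.6) = 5.5637380, h(1.0) = -5.1817182
r_2 = 1.0000000 − (-5.1817182)·(1.0000000 − 2.6000000) / (-5.1817182 − 5.5637380) = 1.0000000 − (8.2907491)/(-10.7454562) = 1.7715586
h(1.7715586) = -2.0199892
r_3 = 1.7715586 − (-2.0199892)·(1.7715586 − 1.0000000) / (-2.0199892 − (-5.1817182)) = 1.7715586 − (-1.5585401)/(3.1617289) = 2.2644978
h(2.2644978) = 1.7262887
r_4 = 2.2644978 − 1.7262887·(2.2644978 − 1.7715586) / (1.7262887 − (-2.0199892)) = 2.2644978 − (0.8509553)/(3.7462780) = 2.0373509
h(2.0373509) = -0.2297371
r_5 = 2.0373509 − (-0.2297371)·(2.0373509 − 2.2644978) / (-0.2297371 − 1.7262887) = 2.0373509 − (0.0521841)/(-1.9560259) = 2.0640295

2.06403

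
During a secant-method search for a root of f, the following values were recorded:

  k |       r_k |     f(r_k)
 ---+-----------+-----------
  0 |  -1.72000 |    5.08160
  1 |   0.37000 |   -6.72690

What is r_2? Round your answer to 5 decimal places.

-0.82060

r_2 = 0.37000 − (-6.72690)·(0.37000 − (-1.72000)) / (-6.72690 − 5.08160)
   = 0.37000 − (-14.0592210)/(-11.8085000) = -0.8206018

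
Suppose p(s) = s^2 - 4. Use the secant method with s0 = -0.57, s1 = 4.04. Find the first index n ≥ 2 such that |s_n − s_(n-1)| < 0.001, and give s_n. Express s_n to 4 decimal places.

n = 8, s_n = 2.0000

p(-0.57) = -3.675100, p(4.04) = 12.321600
s2 = 4.040000 − 12.321600·(4.610000)/(15.996700) = 0.489107;  |Δ| = 3.550893
p(0.489107) = -3.760775
s3 = 0.489107 − (-3.760775)·(-3.550893)/(-16.082375) = 1.319463;  |Δ| = 0.830357
p(1.319463) = -2.259016
s4 = 1.319463 − (-2.259016)·(0.830357)/(1.501759) = 2.568525;  |Δ| = 1.249062
p(2.568525) = 2.597323
s5 = 2.568525 − 2.597323·(1.249062)/(4.856339) = 1.900488;  |Δ| = 0.668038
p(1.900488) = -0.388146
s6 = 1.900488 − (-0.388146)·(-0.668038)/(-2.985469) = 1.987341;  |Δ| = 0.086853
p(1.987341) = -0.050478
s7 = 1.987341 − (-0.050478)·(0.086853)/(0.337669) = 2.000324;  |Δ| = 0.012983
p(2.000324) = 0.001296
s8 = 2.000324 − 0.001296·(0.012983)/(0.051774) = 1.999999;  |Δ| = 0.000325
|s8 − s7| = 0.000325 < 0.001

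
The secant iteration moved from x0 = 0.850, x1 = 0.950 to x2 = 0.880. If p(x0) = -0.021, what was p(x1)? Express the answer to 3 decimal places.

The secant line through (0.850, -0.021) and (0.950, p(x1)) crosses zero at x2 = 0.880.
So (0.850, -0.021), (0.950, p(x1)), (0.880, 0) are collinear:
p(x1) = -0.021 · (0.950 − 0.880) / (0.850 − 0.880) = -0.021 · (0.07000)/(-0.03000) = 0.04900

0.049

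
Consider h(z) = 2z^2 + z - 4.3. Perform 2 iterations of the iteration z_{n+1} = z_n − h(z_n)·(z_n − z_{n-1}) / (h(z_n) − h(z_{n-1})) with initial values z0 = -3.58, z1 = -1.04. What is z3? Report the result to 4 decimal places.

-1.8481

h(-3.58) = 17.752800, h(-1.04) = -3.176800
z2 = -1.040000 − (-3.176800)·(-1.040000 − (-3.580000)) / (-3.176800 − 17.752800) = -1.040000 − (-8.069072)/(-20.929600) = -1.425534
h(-1.425534) = -1.661240
z3 = -1.425534 − (-1.661240)·(-1.425534 − (-1.040000)) / (-1.661240 − (-3.176800)) = -1.425534 − (0.640464)/(1.515560) = -1.848126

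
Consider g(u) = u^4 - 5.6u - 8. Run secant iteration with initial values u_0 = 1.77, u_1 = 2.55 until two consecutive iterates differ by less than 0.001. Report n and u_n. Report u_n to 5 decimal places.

n = 6, u_n = 2.10984

g(1.77) = -8.0969376, g(2.55) = 20.0025062
u_2 = 2.5500000 − 20.0025062·(0.7800000)/(28.0994438) = 1.9947593;  |Δ| = 0.5552407
g(1.9947593) = -3.3376965
u_3 = 1.9947593 − (-3.3376965)·(-0.5552407)/(-23.3402027) = 2.0741598;  |Δ| = 0.0794005
g(2.0741598) = -1.1068945
u_4 = 2.0741598 − (-1.1068945)·(0.0794005)/(2.2308020) = 2.1135574;  |Δ| = 0.0393975
g(2.1135574) = 0.1192818
u_5 = 2.1135574 − 0.1192818·(0.0393975)/(1.2261763) = 2.1097248;  |Δ| = 0.0038326
g(2.1097248) = -0.0036038
u_6 = 2.1097248 − (-0.0036038)·(-0.0038326)/(-0.1228856) = 2.1098372;  |Δ| = 0.0001124
|u_6 − u_5| = 0.0001124 < 0.001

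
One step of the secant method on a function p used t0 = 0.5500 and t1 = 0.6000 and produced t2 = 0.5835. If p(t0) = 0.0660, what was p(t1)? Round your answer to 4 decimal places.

The secant line through (0.5500, 0.0660) and (0.6000, p(t1)) crosses zero at t2 = 0.5835.
So (0.5500, 0.0660), (0.6000, p(t1)), (0.5835, 0) are collinear:
p(t1) = 0.0660 · (0.6000 − 0.5835) / (0.5500 − 0.5835) = 0.0660 · (0.016500)/(-0.033500) = -0.032507

-0.0325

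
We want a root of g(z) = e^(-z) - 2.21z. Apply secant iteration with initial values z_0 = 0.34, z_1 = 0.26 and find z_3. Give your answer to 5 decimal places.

0.32646

g(0.34) = -0.0396297, g(0.26) = 0.1964516
z_2 = 0.2600000 − 0.1964516·(0.2600000 − 0.3400000) / (0.1964516 − (-0.0396297)) = 0.2600000 − (-0.0157161)/(0.2360813) = 0.3265708
g(0.3265708) = -0.0003283
z_3 = 0.3265708 − (-0.0003283)·(0.3265708 − 0.2600000) / (-0.0003283 − 0.1964516) = 0.3265708 − (-0.0000219)/(-0.1967799) = 0.3264598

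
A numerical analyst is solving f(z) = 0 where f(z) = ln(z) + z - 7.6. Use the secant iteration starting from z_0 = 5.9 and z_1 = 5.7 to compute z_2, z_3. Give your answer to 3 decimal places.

f(5.9) = 0.07495, f(5.7) = -0.15953
z_2 = 5.70000 − (-0.15953)·(5.70000 − 5.90000) / (-0.15953 − 0.07495) = 5.70000 − (0.03191)/(-0.23449) = 5.83607
f(5.83607) = 0.00013
z_3 = 5.83607 − 0.00013·(5.83607 − 5.70000) / (0.00013 − (-0.15953)) = 5.83607 − (0.00002)/(0.15966) = 5.83596

5.836, 5.836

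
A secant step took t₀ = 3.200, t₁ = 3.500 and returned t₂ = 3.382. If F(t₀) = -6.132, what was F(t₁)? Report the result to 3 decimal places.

The secant line through (3.200, -6.132) and (3.500, F(t₁)) crosses zero at t₂ = 3.382.
So (3.200, -6.132), (3.500, F(t₁)), (3.382, 0) are collinear:
F(t₁) = -6.132 · (3.500 − 3.382) / (3.200 − 3.382) = -6.132 · (0.11800)/(-0.18200) = 3.97569

3.976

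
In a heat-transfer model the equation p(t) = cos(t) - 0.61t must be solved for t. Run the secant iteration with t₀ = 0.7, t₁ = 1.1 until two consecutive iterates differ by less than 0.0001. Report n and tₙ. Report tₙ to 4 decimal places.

p(0.7) = 0.337842, p(1.1) = -0.217404
t₂ = 1.100000 − (-0.217404)·(0.400000)/(-0.555246) = 0.943382;  |Δ| = 0.156618
p(0.943382) = 0.011591
t₃ = 0.943382 − 0.011591·(-0.156618)/(0.228994) = 0.951309;  |Δ| = 0.007927
p(0.951309) = 0.000319
t₄ = 0.951309 − 0.000319·(0.007927)/(-0.011271) = 0.951534;  |Δ| = 0.000224
p(0.951534) = -0.000001
t₅ = 0.951534 − (-0.000001)·(0.000224)/(-0.000320) = 0.951533;  |Δ| = 0.000000
|t₅ − t₄| = 0.000000 < 0.0001

n = 5, tₙ = 0.9515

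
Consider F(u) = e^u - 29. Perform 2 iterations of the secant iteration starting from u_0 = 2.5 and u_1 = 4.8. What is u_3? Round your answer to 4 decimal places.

F(2.5) = -16.817506, F(4.8) = 92.510418
u_2 = 4.800000 − 92.510418·(4.800000 − 2.500000) / (92.510418 − (-16.817506)) = 4.800000 − (212.773960)/(109.327924) = 2.853800
F(2.853800) = -11.646393
u_3 = 2.853800 − (-11.646393)·(2.853800 − 4.800000) / (-11.646393 − 92.510418) = 2.853800 − (22.666204)/(-104.156810) = 3.071417

3.0714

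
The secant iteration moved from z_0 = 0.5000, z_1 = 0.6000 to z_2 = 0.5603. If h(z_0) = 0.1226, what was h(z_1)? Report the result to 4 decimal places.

The secant line through (0.5000, 0.1226) and (0.6000, h(z_1)) crosses zero at z_2 = 0.5603.
So (0.5000, 0.1226), (0.6000, h(z_1)), (0.5603, 0) are collinear:
h(z_1) = 0.1226 · (0.6000 − 0.5603) / (0.5000 − 0.5603) = 0.1226 · (0.039700)/(-0.060300) = -0.080717

-0.0807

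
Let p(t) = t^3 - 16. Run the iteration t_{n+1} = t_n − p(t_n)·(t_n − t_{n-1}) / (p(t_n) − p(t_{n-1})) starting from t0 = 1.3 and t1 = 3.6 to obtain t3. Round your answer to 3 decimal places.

2.337

p(1.3) = -13.80300, p(3.6) = 30.65600
t2 = 3.60000 − 30.65600·(3.60000 − 1.30000) / (30.65600 − (-13.80300)) = 3.60000 − (70.50880)/(44.45900) = 2.01407
p(2.01407) = -7.82995
t3 = 2.01407 − (-7.82995)·(2.01407 − 3.60000) / (-7.82995 − 30.65600) = 2.01407 − (12.41775)/(-38.48595) = 2.33673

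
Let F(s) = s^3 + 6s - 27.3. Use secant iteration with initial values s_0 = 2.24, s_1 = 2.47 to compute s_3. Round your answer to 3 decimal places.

2.360

F(2.24) = -2.62058, F(2.47) = 2.58922
s_2 = 2.47000 − 2.58922·(2.47000 − 2.24000) / (2.58922 − (-2.62058)) = 2.47000 − (0.59552)/(5.20980) = 2.35569
F(2.35569) = -0.09344
s_3 = 2.35569 − (-0.09344)·(2.35569 − 2.47000) / (-0.09344 − 2.58922) = 2.35569 − (0.01068)/(-2.68266) = 2.35967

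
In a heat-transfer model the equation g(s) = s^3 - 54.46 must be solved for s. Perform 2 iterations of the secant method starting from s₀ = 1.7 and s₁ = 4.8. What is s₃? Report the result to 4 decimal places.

g(1.7) = -49.547000, g(4.8) = 56.132000
s₂ = 4.800000 − 56.132000·(4.800000 − 1.700000) / (56.132000 − (-49.547000)) = 4.800000 − (174.009200)/(105.679000) = 3.153417
g(3.153417) = -23.102286
s₃ = 3.153417 − (-23.102286)·(3.153417 − 4.800000) / (-23.102286 − 56.132000) = 3.153417 − (38.039822)/(-79.234286) = 3.633510

3.6335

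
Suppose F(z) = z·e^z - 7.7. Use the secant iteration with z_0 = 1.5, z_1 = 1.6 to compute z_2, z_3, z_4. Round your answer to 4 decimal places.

F(1.5) = -0.977466, F(1.6) = 0.224852
z_2 = 1.600000 − 0.224852·(1.600000 − 1.500000) / (0.224852 − (-0.977466)) = 1.600000 − (0.022485)/(1.202318) = 1.581298
F(1.581298) = -0.012891
z_3 = 1.581298 − (-0.012891)·(1.581298 − 1.600000) / (-0.012891 − 0.224852) = 1.581298 − (0.000241)/(-0.237743) = 1.582312
F(1.582312) = -0.000157
z_4 = 1.582312 − (-0.000157)·(1.582312 − 1.581298) / (-0.000157 − (-0.012891)) = 1.582312 − (0.000000)/(0.012733) = 1.582325

1.5813, 1.5823, 1.5823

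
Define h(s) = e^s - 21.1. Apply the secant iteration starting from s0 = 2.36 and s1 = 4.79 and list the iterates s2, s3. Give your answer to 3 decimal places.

2.593, 2.752

h(2.36) = -10.50905, h(4.79) = 99.20137
s2 = 4.79000 − 99.20137·(4.79000 − 2.36000) / (99.20137 − (-10.50905)) = 4.79000 − (241.05933)/(109.71042) = 2.59277
h(2.59277) = -7.73329
s3 = 2.59277 − (-7.73329)·(2.59277 − 4.79000) / (-7.73329 − 99.20137) = 2.59277 − (16.99184)/(-106.93466) = 2.75167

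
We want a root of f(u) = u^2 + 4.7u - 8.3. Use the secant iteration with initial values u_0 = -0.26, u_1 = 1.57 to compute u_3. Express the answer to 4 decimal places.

f(-0.26) = -9.454400, f(1.57) = 1.543900
u_2 = 1.570000 − 1.543900·(1.570000 − (-0.260000)) / (1.543900 − (-9.454400)) = 1.570000 − (2.825337)/(10.998300) = 1.313111
f(1.313111) = -0.404114
u_3 = 1.313111 − (-0.404114)·(1.313111 − 1.570000) / (-0.404114 − 1.543900) = 1.313111 − (0.103812)/(-1.948014) = 1.366403

1.3664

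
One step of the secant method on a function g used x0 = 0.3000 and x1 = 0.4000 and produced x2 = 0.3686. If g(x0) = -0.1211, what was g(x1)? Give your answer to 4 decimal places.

0.0554

The secant line through (0.3000, -0.1211) and (0.4000, g(x1)) crosses zero at x2 = 0.3686.
So (0.3000, -0.1211), (0.4000, g(x1)), (0.3686, 0) are collinear:
g(x1) = -0.1211 · (0.4000 − 0.3686) / (0.3000 − 0.3686) = -0.1211 · (0.031400)/(-0.068600) = 0.055431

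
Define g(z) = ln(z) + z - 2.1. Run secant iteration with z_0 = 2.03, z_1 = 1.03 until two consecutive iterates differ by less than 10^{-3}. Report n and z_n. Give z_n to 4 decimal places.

n = 5, z_n = 1.6185

g(2.03) = 0.638036, g(1.03) = -1.040441
z_2 = 1.030000 − (-1.040441)·(-1.000000)/(-1.678477) = 1.649872;  |Δ| = 0.619872
g(1.649872) = 0.050570
z_3 = 1.649872 − 0.050570·(0.619872)/(1.091011) = 1.621140;  |Δ| = 0.028732
g(1.621140) = 0.004270
z_4 = 1.621140 − 0.004270·(-0.028732)/(-0.046300) = 1.618490;  |Δ| = 0.002650
g(1.618490) = -0.000016
z_5 = 1.618490 − (-0.000016)·(-0.002650)/(-0.004286) = 1.618500;  |Δ| = 0.000010
|z_5 − z_4| = 0.000010 < 10^{-3}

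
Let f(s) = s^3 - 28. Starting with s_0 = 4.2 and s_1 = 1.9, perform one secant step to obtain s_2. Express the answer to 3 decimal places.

f(4.2) = 46.08800, f(1.9) = -21.14100
s_2 = 1.90000 − (-21.14100)·(1.90000 − 4.20000) / (-21.14100 − 46.08800) = 1.90000 − (48.62430)/(-67.22900) = 2.62326

2.623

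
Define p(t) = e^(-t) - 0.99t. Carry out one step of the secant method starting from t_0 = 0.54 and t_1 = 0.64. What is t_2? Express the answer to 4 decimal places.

0.5712

p(0.54) = 0.048148, p(0.64) = -0.106308
t_2 = 0.640000 − (-0.106308)·(0.640000 − 0.540000) / (-0.106308 − 0.048148) = 0.640000 − (-0.010631)/(-0.154456) = 0.571173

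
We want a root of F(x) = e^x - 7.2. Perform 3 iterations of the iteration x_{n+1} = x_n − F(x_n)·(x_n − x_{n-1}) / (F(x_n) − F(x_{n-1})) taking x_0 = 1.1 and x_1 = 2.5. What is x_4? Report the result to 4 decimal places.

1.9812

F(1.1) = -4.195834, F(2.5) = 4.982494
x_2 = 2.500000 − 4.982494·(2.500000 − 1.100000) / (4.982494 − (-4.195834)) = 2.500000 − (6.975492)/(9.178328) = 1.740004
F(1.740004) = -1.502633
x_3 = 1.740004 − (-1.502633)·(1.740004 − 2.500000) / (-1.502633 − 4.982494) = 1.740004 − (1.141995)/(-6.485127) = 1.916099
F(1.916099) = -0.405601
x_4 = 1.916099 − (-0.405601)·(1.916099 − 1.740004) / (-0.405601 − (-1.502633)) = 1.916099 − (-0.071424)/(1.097032) = 1.981205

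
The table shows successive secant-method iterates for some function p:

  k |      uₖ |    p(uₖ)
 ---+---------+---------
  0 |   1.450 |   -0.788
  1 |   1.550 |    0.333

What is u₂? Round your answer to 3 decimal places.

1.520

u₂ = 1.550 − 0.333·(1.550 − 1.450) / (0.333 − (-0.788))
   = 1.550 − (0.03330)/(1.12100) = 1.52029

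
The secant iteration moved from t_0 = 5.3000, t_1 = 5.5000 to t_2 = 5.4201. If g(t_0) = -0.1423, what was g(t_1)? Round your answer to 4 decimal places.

The secant line through (5.3000, -0.1423) and (5.5000, g(t_1)) crosses zero at t_2 = 5.4201.
So (5.3000, -0.1423), (5.5000, g(t_1)), (5.4201, 0) are collinear:
g(t_1) = -0.1423 · (5.5000 − 5.4201) / (5.3000 − 5.4201) = -0.1423 · (0.079900)/(-0.120100) = 0.094669

0.0947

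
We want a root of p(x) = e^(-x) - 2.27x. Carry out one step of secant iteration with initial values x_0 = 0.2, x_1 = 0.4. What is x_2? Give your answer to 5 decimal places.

0.32109

p(0.2) = 0.3647308, p(0.4) = -0.2376800
x_2 = 0.4000000 − (-0.2376800)·(0.4000000 − 0.2000000) / (-0.2376800 − 0.3647308) = 0.4000000 − (-0.0475360)/(-0.6024107) = 0.3210904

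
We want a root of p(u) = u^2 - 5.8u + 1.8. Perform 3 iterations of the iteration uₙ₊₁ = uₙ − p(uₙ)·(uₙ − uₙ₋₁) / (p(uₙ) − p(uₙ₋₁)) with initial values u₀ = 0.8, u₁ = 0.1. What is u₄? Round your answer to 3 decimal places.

p(0.8) = -2.20000, p(0.1) = 1.23000
u₂ = 0.10000 − 1.23000·(0.10000 − 0.80000) / (1.23000 − (-2.20000)) = 0.10000 − (-0.86100)/(3.43000) = 0.35102
p(0.35102) = -0.11270
u₃ = 0.35102 − (-0.11270)·(0.35102 − 0.10000) / (-0.11270 − 1.23000) = 0.35102 − (-0.02829)/(-1.34270) = 0.32995
p(0.32995) = -0.00485
u₄ = 0.32995 − (-0.00485)·(0.32995 − 0.35102) / (-0.00485 − (-0.11270)) = 0.32995 − (0.00010)/(0.10786) = 0.32900

0.329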